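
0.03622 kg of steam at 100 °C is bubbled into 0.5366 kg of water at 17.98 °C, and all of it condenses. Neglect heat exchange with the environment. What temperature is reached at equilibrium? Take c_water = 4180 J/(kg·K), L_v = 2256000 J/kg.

T_f ≈ 57.3 °C

Let T be the final temperature. ΣQ_i = 0:
condense steam: −0.03622×2256000 = −81712; condensate cools 100→T: 0.03622×4180×(T − 100) = 151.4(T − 100); original water: 2243(T − 17.98)
2394.4 T = 81712 + 15140 + 40329 = 137181
T ≈ 57.29 °C, under the boiling point, so the assumption holds.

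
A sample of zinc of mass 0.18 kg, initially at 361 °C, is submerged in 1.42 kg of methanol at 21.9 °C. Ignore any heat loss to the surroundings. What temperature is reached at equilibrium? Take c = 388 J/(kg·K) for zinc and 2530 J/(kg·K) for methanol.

Conservation of energy gives ΣQ = 0:
0.18×388×(T − 361) + 1.42×2530×(T − 21.9) = 0
69.84(T − 361) + 3592.6(T − 21.9) = 0
(69.84 + 3592.6) T = 69.84×361 + 3592.6×21.9
T = 103890/3662.4 ≈ 28.37 °C

T_f ≈ 28.4 °C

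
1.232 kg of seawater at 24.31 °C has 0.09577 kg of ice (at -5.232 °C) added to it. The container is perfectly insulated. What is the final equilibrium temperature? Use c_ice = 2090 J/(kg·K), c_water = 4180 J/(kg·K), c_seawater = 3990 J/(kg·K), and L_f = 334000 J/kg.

Net heat exchanged in the isolated system is zero:
ice -5.232→0 °C: 0.09577·2090·5.232 = 1047.2; fusion: m_ice L_f = 0.09577·334000 = 31987; warm the meltwater: 400.32 T; seawater: 4915.7(T − 24.31)
5316 T = 119500 − 33034 = 86466
T ≈ 16.27 °C. Since T > 0 °C, the all-ice-melts assumption holds.

T_f ≈ 16.3 °C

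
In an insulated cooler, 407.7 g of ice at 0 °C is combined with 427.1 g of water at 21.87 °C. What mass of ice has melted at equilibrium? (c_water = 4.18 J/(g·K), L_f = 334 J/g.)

Heat available from the water dropping to 0 °C: 427.1×4.18×21.87 = 39044 J.
Fully melting the ice requires m_ice L_f = 407.7×334 = 136172 J.
39044 J < 136172 J, so only part of the ice melts and the system sits at 0 °C.
m_melt = 39044 / L_f = 116.9 g.

m_melted ≈ 117 g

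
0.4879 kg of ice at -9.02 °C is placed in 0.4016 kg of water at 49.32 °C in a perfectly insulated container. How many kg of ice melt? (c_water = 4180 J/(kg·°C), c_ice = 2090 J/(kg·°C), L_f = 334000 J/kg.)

Heat available from the water dropping to 0 °C: 0.4016·4180·49.32 = 82793 J.
Of that, 0.4879·2090·9.02 = 9197.8 J goes to bring the ice to 0 °C, leaving 73595 J.
Fully melting the ice requires m_ice L_f = 0.4879·334000 = 162959 J.
Since 73595 < 162959 J, not all the ice melts; equilibrium is at 0 °C.
m_melt = 73595 / L_f = 0.2203 kg.

m_melted ≈ 0.22 kg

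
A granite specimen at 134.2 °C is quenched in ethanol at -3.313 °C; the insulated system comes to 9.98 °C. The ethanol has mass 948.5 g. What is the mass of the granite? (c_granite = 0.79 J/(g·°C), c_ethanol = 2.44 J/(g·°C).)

m ≈ 313 g

|Q_granite| = |Q_ethanol|:
m×0.79×(134.2 − 9.98) = 948.5×2.44×(9.98 − (-3.313))
98.13 m = 30765  ⇒  m ≈ 313.5 g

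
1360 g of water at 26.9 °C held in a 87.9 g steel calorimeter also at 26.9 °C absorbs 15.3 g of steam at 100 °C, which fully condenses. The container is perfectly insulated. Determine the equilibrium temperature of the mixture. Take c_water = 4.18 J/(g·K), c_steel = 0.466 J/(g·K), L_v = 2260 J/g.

T_f ≈ 33.7 °C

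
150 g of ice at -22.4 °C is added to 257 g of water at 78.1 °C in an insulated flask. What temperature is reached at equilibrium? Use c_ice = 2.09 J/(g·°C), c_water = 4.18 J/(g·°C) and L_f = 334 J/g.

Sum of m c ΔT and latent-heat terms is zero:
warm ice to 0 °C: 150·2.09·(0 − (-22.4)) = 7022.4
  melt ice: 150·334 = 50100
  warm the meltwater: 627 T
  water cools: 257·4.18·(T − 78.1) = 1074.3(T − 78.1)
1701.3 T = 83900 − 57122 = 26777
T ≈ 15.74 °C. Since T > 0 °C, the all-ice-melts assumption holds.

T_f ≈ 15.7 °C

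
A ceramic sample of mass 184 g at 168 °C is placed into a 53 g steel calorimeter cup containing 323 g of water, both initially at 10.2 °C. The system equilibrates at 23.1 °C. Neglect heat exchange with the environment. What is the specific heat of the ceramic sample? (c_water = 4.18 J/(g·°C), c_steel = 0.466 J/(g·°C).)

Heat gained plus heat lost sum to zero:
184×c×(23.1 − 168) + 323×4.18×(23.1 − 10.2) + 53×0.466×(23.1 − 10.2) = 0
-26662 c = -17735
c = -17735/-26662 ≈ 0.6652 J/(g·°C)

c ≈ 0.665 J/(g·°C)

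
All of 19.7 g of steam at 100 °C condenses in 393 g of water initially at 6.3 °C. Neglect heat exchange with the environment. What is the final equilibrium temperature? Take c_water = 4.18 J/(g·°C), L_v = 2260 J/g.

T_f ≈ 36.6 °C

Net heat exchanged in the isolated system is zero:
steam→water at 100 °C releases m L_v = 19.7×2260 = 44522; condensate cools 100→T: 19.7×4.18×(T − 100) = 82.35(T − 100); water warms: 393×4.18×(T − 6.3) = 1642.7(T − 6.3)
1725.1 T = 44522 + 8234.6 + 10349 = 63106
T ≈ 36.58 °C (< 100 °C, so full condensation is consistent).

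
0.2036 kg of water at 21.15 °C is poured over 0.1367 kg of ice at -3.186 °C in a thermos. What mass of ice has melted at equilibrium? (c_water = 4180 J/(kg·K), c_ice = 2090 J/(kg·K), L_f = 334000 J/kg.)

Water can give up m c ΔT = 0.2036×4180×21.15 = 18000 J before reaching 0 °C.
Warming the ice to 0 °C takes 0.1367×2090×3.186 = 910.25 J, leaving 17089 J for melting.
Fully melting the ice requires m_ice L_f = 0.1367×334000 = 45658 J.
That's not enough to melt it all — equilibrium is at 0 °C with ice remaining.
m_melted×334000 = 17089  ⇒  m_melted ≈ 0.05117 kg.

m_melted ≈ 0.0512 kg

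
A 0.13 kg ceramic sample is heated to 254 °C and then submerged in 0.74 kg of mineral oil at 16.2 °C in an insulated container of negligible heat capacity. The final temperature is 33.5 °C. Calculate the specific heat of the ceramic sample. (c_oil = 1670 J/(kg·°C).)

c ≈ 746 J/(kg·°C)

Conservation of energy gives ΣQ = 0:
0.13×c×(33.5 − 254) + 0.74×1670×(33.5 − 16.2) = 0
-28.67 c = -21379
c = -21379/-28.67 ≈ 745.8 J/(kg·°C)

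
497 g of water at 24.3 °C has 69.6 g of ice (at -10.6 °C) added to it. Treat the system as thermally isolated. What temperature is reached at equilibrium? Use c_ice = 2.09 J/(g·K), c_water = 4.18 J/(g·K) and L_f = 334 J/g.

T_f ≈ 10.8 °C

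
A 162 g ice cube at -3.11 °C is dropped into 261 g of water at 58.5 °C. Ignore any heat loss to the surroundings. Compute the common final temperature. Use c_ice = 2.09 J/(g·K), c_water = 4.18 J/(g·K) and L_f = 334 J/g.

Let T be the final temperature. ΣQ_i = 0:
ice -3.11→0 °C: 162·2.09·3.11 = 1053; melt ice: 162·334 = 54108; meltwater 0→T: 162·4.18·T = 677.16 T; water cools: 261·4.18·(T − 58.5) = 1091(T − 58.5)
1768.1 T = 63822 − 55161 = 8661.3
T ≈ 4.90 °C (positive, so assuming full melt was valid).

T_f ≈ 4.9 °C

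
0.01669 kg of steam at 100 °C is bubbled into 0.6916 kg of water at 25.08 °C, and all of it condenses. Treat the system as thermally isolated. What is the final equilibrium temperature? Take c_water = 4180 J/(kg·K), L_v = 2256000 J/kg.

Conservation of energy gives ΣQ = 0:
steam→water at 100 °C releases m L_v = 0.01669·2256000 = 37653; condensed water 100 °C→T: 69.76(T − 100); water warms: 0.6916·4180·(T − 25.08) = 2890.9(T − 25.08)
2960.7 T = 37653 + 6976.4 + 72503 = 117133
T ≈ 39.56 °C (< 100 °C, so full condensation is consistent).

T_f ≈ 39.6 °C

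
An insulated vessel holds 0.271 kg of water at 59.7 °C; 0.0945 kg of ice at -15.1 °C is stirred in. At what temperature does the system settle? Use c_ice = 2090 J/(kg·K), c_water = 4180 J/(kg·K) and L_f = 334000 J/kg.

Sum of m c ΔT and latent-heat terms is zero:
ice -15.1→0 °C: 0.0945·2090·15.1 = 2982.3; latent heat to melt: 0.0945·334000 = 31563; meltwater 0→T: 0.0945·4180·T = 395.01 T; water cools: 0.271·4180·(T − 59.7) = 1132.8(T − 59.7)
1527.8 T = 67627 − 34545 = 33082
T ≈ 21.65 °C (positive, so assuming full melt was valid).

T_f ≈ 21.7 °C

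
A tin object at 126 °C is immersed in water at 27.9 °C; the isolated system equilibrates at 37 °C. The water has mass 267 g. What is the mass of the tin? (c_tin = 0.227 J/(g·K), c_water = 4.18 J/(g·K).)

m ≈ 503 g

|Q_tin| = |Q_water|:
m·0.227·(126 − 37) = 267·4.18·(37 − 27.9)
20.2 m = 10156  ⇒  m ≈ 502.7 g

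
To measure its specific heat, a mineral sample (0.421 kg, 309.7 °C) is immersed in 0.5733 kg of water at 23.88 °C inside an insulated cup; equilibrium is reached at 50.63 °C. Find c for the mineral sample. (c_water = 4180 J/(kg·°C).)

m_s c (T_s − T_f) = m_water c_water (T_f − T_0):
0.421·c·(309.7 − 50.63) = 0.5733·4180·(50.63 − 23.88)
109.07 c = 64104  ⇒  c ≈ 587.7 J/(kg·°C)

c ≈ 588 J/(kg·°C)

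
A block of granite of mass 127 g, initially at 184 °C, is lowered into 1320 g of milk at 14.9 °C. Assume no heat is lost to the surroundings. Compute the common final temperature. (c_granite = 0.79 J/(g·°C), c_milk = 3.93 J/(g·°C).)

Taking heat into each body as positive, Σ m c ΔT = 0:
127·0.79·(T − 184) + 1320·3.93·(T − 14.9) = 0
100.33(T − 184) + 5187.6(T − 14.9) = 0
(100.33 + 5187.6) T = 100.33·184 + 5187.6·14.9
T = 95756/5287.9 ≈ 18.11 °C

T_f ≈ 18.1 °C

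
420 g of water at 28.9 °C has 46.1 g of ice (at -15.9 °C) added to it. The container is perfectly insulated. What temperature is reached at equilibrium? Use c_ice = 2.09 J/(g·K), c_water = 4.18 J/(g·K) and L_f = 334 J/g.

Setting the total heat transfer to zero:
warm ice to 0 °C: 46.1×2.09×(0 − (-15.9)) = 1531.9
  fusion: m_ice L_f = 46.1×334 = 15397
  meltwater 0→T: 46.1×4.18×T = 192.7 T
  water: 1755.6(T − 28.9)
1948.3 T = 50737 − 16929 = 33807
T ≈ 17.35 °C (positive, so assuming full melt was valid).

T_f ≈ 17.4 °C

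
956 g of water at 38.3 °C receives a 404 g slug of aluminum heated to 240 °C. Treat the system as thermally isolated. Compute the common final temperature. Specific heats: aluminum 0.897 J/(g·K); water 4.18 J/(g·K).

T_f ≈ 55.1 °C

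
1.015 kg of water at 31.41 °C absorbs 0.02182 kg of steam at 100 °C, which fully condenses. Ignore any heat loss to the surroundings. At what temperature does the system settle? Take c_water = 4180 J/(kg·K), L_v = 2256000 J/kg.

T_f ≈ 44.2 °C

Sum of m c ΔT and latent-heat terms is zero:
steam→water at 100 °C releases m L_v = 0.02182×2256000 = 49226
  condensate cools 100→T: 0.02182×4180×(T − 100) = 91.21(T − 100)
  water warms: 1.015×4180×(T − 31.41) = 4242.7(T − 31.41)
4333.9 T = 49226 + 9120.8 + 133263 = 191610
T ≈ 44.21 °C (< 100 °C, so full condensation is consistent).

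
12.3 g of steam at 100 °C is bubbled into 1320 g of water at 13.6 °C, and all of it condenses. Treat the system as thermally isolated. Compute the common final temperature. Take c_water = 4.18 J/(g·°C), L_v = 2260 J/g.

T_f ≈ 19.4 °C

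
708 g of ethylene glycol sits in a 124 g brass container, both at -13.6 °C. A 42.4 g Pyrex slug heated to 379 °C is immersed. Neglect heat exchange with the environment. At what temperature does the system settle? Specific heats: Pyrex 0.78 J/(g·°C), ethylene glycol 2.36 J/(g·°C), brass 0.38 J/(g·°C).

Heat gained plus heat lost sum to zero:
42.4·0.78·(T − 379) + 708·2.36·(T − (-13.6)) + 124·0.38·(T − (-13.6)) = 0
1751.1 T = -10831
T ≈ -6.19 °C

T_f ≈ -6.2 °C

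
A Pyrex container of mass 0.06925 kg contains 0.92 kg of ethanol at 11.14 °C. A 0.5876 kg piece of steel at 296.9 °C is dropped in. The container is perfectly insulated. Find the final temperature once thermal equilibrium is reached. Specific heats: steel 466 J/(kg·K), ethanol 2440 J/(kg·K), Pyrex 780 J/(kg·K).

Net heat exchanged in the isolated system is zero:
0.5876*466*(T − 296.9) + 0.92*2440*(T − 11.14) + 0.06925*780*(T − 11.14) = 0
(273.82 + 2244.8 + 54.02) T = 273.82*296.9 + 2244.8*11.14 + 54.02*11.14
T = 106906 / 2572.6 = 41.6 °C

T_f ≈ 41.6 °C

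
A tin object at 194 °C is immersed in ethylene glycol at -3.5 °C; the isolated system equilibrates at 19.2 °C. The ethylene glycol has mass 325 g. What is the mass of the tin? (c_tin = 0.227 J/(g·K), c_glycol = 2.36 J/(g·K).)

m ≈ 439 g

|Q_tin| = |Q_glycol|:
m×0.227×(194 − 19.2) = 325×2.36×(19.2 − (-3.5))
39.68 m = 17411  ⇒  m ≈ 438.8 g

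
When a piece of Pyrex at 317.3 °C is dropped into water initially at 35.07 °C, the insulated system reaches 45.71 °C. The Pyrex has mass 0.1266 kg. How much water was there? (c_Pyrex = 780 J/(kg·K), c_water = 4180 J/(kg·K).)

|Q_Pyrex| = |Q_water|:
0.1266·780·(317.3 − 45.71) = m·4180·(45.71 − 35.07)
44475 m = 26819  ⇒  m ≈ 0.603 kg

m ≈ 0.603 kg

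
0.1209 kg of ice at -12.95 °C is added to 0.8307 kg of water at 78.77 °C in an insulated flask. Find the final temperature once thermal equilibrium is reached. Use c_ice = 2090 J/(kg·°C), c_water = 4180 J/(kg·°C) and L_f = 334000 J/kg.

T_f ≈ 57.8 °C

Energy balance with sensible and latent terms:
warm ice to 0 °C: 0.1209×2090×(0 − (-12.95)) = 3272.2; melt ice: 0.1209×334000 = 40381; warm the meltwater: 505.36 T; water: 3472.3(T − 78.77)
3977.7 T = 273515 − 43653 = 229862
T ≈ 57.79 °C (positive, so assuming full melt was valid).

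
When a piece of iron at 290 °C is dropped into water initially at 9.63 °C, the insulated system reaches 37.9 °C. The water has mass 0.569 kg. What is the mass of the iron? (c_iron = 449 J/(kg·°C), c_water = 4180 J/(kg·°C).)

m ≈ 0.594 kg

Energy conservation, ΣQ = 0:
m×449×(37.9 − 290) + 0.569×4180×(37.9 − 9.63) = 0
-113193 m = -67238
m = -67238/-113193 ≈ 0.594 kg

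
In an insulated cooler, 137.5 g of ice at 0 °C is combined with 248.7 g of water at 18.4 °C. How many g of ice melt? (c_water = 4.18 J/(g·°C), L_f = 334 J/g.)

m_melted ≈ 57.3 g

Heat available from the water dropping to 0 °C: 248.7·4.18·18.4 = 19128 J.
To melt every bit of ice: 137.5·334 = 45925 J.
19128 J < 45925 J, so only part of the ice melts and the system sits at 0 °C.
Mass melted = 19128/334 ≈ 57.27 g.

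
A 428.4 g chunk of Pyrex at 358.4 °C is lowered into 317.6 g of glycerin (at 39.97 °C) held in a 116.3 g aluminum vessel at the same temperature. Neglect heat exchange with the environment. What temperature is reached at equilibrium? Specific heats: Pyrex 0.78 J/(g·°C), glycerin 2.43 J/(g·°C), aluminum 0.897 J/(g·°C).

Net heat exchanged in the isolated system is zero:
428.4*0.78*(T − 358.4) + 317.6*2.43*(T − 39.97) + 116.3*0.897*(T − 39.97) = 0
334.15(T − 358.4) + 771.77(T − 39.97) + 104.32(T − 39.97) = 0
1210.2 T = 154777
T = 154777 / 1210.2 = 128 °C

T_f ≈ 127.9 °C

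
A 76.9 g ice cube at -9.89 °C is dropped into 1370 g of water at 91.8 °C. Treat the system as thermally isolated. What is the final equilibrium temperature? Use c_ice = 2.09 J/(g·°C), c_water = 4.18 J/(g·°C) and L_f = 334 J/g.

T_f ≈ 82.4 °C

Setting the total heat transfer to zero:
warm ice to 0 °C: 76.9·2.09·(0 − (-9.89)) = 1589.5
  melt ice: 76.9·334 = 25685
  warm the meltwater: 321.44 T
  water cools: 1370·4.18·(T − 91.8) = 5726.6(T − 91.8)
6048 T = 525702 − 27274 = 498428
T ≈ 82.41 °C — above 0 °C, consistent with complete melting.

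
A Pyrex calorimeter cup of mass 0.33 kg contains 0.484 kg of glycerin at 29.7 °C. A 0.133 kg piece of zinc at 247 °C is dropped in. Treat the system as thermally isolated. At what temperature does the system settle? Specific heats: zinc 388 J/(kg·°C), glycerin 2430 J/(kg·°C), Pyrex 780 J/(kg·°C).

T_f ≈ 37.3 °C

Heat gained plus heat lost sum to zero:
0.133·388·(T − 247) + 0.484·2430·(T − 29.7) + 0.33·780·(T − 29.7) = 0
51.6(T − 247) + 1176.1(T − 29.7) + 257.4(T − 29.7) = 0
1485.1 T = 55322
T = 55322/1485.1 ≈ 37.25 °C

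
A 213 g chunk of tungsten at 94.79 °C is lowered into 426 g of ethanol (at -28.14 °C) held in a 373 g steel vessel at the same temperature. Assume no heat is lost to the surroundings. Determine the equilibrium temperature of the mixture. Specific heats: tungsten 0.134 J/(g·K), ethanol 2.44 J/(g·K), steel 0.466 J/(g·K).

T_f ≈ -25.3 °C

With ΣQ=0 the equilibrium temperature is the m·c-weighted mean:
T_f = (28.54*94.79 + 1039.4*(-28.14) + 173.82*(-28.14)) / (28.54 + 1039.4 + 173.82)
    = -31436 / 1241.8 ≈ -25.31 °C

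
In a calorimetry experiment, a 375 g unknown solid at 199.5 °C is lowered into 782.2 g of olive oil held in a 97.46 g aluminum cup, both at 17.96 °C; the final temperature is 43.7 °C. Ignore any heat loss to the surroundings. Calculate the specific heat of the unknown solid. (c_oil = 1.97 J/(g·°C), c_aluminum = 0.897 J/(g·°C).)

c ≈ 0.717 J/(g·°C)

Setting the total heat transfer to zero:
375×c×(43.7 − 199.5) + 782.2×1.97×(43.7 − 17.96) + 97.46×0.897×(43.7 − 17.96) = 0
-58425 c = -41914
c = -41914/-58425 ≈ 0.7174 J/(g·°C)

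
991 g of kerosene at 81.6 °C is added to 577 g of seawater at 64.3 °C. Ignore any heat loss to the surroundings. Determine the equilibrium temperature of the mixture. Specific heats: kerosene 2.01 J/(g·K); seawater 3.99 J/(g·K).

Heat lost by the kerosene equals heat gained by the seawater:
991×2.01×(81.6 − T) = 577×3.99×(T − 64.3)
1991.9(81.6 − T) = 2302.2(T − 64.3)
4294.1 T = 310573  ⇒  T ≈ 72.32 °C

T_f ≈ 72.3 °C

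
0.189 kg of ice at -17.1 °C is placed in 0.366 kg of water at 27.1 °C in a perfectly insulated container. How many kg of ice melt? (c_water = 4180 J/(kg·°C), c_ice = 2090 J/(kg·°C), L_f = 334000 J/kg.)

m_melted ≈ 0.104 kg

Water can give up m c ΔT = 0.366×4180×27.1 = 41460 J before reaching 0 °C.
Warming the ice to 0 °C takes 0.189×2090×17.1 = 6754.7 J, leaving 34705 J for melting.
Fully melting the ice requires m_ice L_f = 0.189×334000 = 63126 J.
Since 34705 < 63126 J, not all the ice melts; equilibrium is at 0 °C.
m_melt = 34705 / L_f = 0.1039 kg.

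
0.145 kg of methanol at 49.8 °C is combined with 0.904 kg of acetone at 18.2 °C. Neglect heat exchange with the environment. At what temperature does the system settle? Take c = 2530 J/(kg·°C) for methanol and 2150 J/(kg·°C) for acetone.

T_f ≈ 23.2 °C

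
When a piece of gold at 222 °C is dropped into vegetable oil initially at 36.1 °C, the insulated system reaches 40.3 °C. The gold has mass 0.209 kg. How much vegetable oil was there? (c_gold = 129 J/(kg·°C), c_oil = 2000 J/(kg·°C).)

Heat lost by the gold = heat gained by the oil:
0.209·129·(222 − 40.3) = m·2000·(40.3 − 36.1)
8400 m = 4898.8  ⇒  m ≈ 0.5832 kg

m ≈ 0.583 kg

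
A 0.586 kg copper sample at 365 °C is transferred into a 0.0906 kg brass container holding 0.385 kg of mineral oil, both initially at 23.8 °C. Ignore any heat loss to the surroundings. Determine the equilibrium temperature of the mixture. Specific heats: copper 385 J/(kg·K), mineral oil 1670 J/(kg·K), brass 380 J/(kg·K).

T_f ≈ 109.0 °C

With ΣQ=0 the equilibrium temperature is the m·c-weighted mean:
T_f = (225.61*365 + 642.95*23.8 + 34.43*23.8) / (225.61 + 642.95 + 34.43)
    = 98469 / 902.99 ≈ 109.05 °C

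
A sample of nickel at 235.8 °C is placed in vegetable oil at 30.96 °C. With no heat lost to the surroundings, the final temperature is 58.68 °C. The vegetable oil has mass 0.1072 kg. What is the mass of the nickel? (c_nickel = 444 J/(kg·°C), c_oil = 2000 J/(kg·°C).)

Taking heat into each body as positive, Σ m c ΔT = 0:
m×444×(58.68 − 235.8) + 0.1072×2000×(58.68 − 30.96) = 0
-78641 m = -5943.2
m = -5943.2/-78641 ≈ 0.07557 kg

m ≈ 0.0756 kg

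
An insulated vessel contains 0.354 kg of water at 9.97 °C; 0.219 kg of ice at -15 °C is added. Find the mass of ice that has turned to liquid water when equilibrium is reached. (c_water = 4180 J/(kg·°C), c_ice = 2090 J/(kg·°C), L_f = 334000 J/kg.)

Heat available from the water dropping to 0 °C: 0.354×4180×9.97 = 14753 J.
Warming the ice to 0 °C takes 0.219×2090×15 = 6865.6 J, leaving 7887.2 J for melting.
Melting all 0.219 kg of ice would need 0.219×334000 = 73146 J.
Since 7887.2 < 73146 J, not all the ice melts; equilibrium is at 0 °C.
m_melted×334000 = 7887.2  ⇒  m_melted ≈ 0.02361 kg.

m_melted ≈ 0.0236 kg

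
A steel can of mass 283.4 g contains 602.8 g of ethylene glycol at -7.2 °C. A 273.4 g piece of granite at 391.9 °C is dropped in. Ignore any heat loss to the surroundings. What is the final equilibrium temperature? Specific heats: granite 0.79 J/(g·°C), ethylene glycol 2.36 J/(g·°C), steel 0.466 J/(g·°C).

T_f ≈ 41.5 °C

Taking heat into each body as positive, Σ m c ΔT = 0:
273.4*0.79*(T − 391.9) + 602.8*2.36*(T − (-7.2)) + 283.4*0.466*(T − (-7.2)) = 0
215.99(T − 391.9) + 1422.6(T − (-7.2)) + 132.06(T − (-7.2)) = 0
(215.99 + 1422.6 + 132.06) T = 215.99*391.9 + 1422.6*(-7.2) + 132.06*(-7.2)
T = 73451 / 1770.7 = 41.5 °C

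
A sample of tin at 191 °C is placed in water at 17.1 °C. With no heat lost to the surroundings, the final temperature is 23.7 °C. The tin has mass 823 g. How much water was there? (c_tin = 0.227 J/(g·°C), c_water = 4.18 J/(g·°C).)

m ≈ 1130 g

Heat gained plus heat lost sum to zero:
823·0.227·(23.7 − 191) + m·4.18·(23.7 − 17.1) = 0
27.59 m = 31255
m = 31255/27.59 ≈ 1133 g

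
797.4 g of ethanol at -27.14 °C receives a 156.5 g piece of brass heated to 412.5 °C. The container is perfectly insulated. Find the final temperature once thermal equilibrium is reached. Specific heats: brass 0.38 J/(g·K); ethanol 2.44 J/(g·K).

T_f ≈ -14.1 °C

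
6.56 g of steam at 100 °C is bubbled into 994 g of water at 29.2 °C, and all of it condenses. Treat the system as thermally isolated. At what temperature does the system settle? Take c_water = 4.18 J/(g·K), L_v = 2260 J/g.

Heat gained plus heat lost sum to zero:
steam→water at 100 °C releases m L_v = 6.56×2260 = 14826; condensate cools 100→T: 6.56×4.18×(T − 100) = 27.42(T − 100); original water: 4154.9(T − 29.2)
4182.3 T = 14826 + 2742.1 + 121324 = 138891
T ≈ 33.21 °C, under the boiling point, so the assumption holds.

T_f ≈ 33.2 °C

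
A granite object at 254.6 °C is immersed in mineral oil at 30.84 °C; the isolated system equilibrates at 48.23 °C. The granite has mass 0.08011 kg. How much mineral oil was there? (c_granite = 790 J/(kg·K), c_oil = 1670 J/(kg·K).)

m ≈ 0.45 kg

|Q_granite| = |Q_oil|:
0.08011×790×(254.6 − 48.23) = m×1670×(48.23 − 30.84)
29041 m = 13061  ⇒  m ≈ 0.4497 kg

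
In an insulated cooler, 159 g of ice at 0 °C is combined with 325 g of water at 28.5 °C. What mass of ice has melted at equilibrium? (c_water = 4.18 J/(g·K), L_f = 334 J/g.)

m_melted ≈ 116 g

Cooling the water to 0 °C releases 325×4.18×28.5 = 38717 J.
Fully melting the ice requires m_ice L_f = 159×334 = 53106 J.
38717 J < 53106 J, so only part of the ice melts and the system sits at 0 °C.
m_melt = 38717 / L_f = 115.9 g.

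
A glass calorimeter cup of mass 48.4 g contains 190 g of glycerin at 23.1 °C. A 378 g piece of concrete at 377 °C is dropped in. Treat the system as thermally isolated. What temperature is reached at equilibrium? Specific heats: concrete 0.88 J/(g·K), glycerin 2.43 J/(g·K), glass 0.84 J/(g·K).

T_f ≈ 164.1 °C

T_f is the heat-capacity-weighted average of the initial temperatures:
T_f = (332.64·377 + 461.7·23.1 + 40.66·23.1) / (332.64 + 461.7 + 40.66)
    = 137010 / 835 ≈ 164.08 °C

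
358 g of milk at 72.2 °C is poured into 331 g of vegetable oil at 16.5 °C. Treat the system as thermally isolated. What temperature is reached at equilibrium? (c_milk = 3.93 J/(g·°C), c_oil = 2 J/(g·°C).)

T_f is the heat-capacity-weighted average of the initial temperatures:
T_f = (1406.9·72.2 + 662·16.5) / (1406.9 + 662)
    = 112504 / 2068.9 ≈ 54.38 °C

T_f ≈ 54.4 °C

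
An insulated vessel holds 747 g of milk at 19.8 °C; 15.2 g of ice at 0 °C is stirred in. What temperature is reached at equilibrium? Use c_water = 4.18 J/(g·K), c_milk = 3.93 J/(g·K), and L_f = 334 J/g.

T_f ≈ 17.7 °C

Conservation of energy gives ΣQ = 0:
latent heat to melt: 15.2×334 = 5076.8; warm the meltwater: 63.54 T; milk: 2935.7(T − 19.8)
2999.2 T = 58127 − 5076.8 = 53050
T ≈ 17.69 °C. Since T > 0 °C, the all-ice-melts assumption holds.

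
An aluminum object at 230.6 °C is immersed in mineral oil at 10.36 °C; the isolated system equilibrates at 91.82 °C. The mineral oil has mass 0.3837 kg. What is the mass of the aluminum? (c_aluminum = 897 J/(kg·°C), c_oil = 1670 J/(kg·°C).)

|Q_aluminum| = |Q_oil|:
m×897×(230.6 − 91.82) = 0.3837×1670×(91.82 − 10.36)
124486 m = 52198  ⇒  m ≈ 0.4193 kg

m ≈ 0.419 kg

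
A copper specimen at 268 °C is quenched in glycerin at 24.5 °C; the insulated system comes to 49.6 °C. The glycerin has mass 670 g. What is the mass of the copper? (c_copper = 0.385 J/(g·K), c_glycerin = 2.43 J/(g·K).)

m ≈ 486 g

Heat lost by the copper = heat gained by the glycerin:
m·0.385·(268 − 49.6) = 670·2.43·(49.6 − 24.5)
84.08 m = 40865  ⇒  m ≈ 486 g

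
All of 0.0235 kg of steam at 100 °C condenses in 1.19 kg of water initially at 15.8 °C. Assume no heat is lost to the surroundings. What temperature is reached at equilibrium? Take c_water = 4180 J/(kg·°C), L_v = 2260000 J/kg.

Taking heat into each body as positive, Σ m c ΔT = 0:
condense steam: −0.0235·2260000 = −53110; condensed water 100 °C→T: 98.23(T − 100); original water: 4974.2(T − 15.8)
5072.4 T = 53110 + 9823 + 78592 = 141525
T ≈ 27.90 °C, under the boiling point, so the assumption holds.

T_f ≈ 27.9 °C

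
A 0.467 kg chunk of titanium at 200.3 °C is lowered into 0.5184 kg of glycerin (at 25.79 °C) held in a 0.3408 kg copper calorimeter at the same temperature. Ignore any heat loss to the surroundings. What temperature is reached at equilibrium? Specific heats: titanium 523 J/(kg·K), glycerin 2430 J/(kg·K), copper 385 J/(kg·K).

Taking heat into each body as positive, Σ m c ΔT = 0:
0.467·523·(T − 200.3) + 0.5184·2430·(T − 25.79) + 0.3408·385·(T − 25.79) = 0
244.24(T − 200.3) + 1259.7(T − 25.79) + 131.21(T − 25.79) = 0
(244.24 + 1259.7 + 131.21) T = 244.24·200.3 + 1259.7·25.79 + 131.21·25.79
T ≈ 51.86 °C

T_f ≈ 51.9 °C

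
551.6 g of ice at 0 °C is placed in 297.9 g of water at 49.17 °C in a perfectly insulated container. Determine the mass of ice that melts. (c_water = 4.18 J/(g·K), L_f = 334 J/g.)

Heat available from the water dropping to 0 °C: 297.9·4.18·49.17 = 61228 J.
Fully melting the ice requires m_ice L_f = 551.6·334 = 184234 J.
That's not enough to melt it all — equilibrium is at 0 °C with ice remaining.
m_melted·334 = 61228  ⇒  m_melted ≈ 183.3 g.

m_melted ≈ 183 g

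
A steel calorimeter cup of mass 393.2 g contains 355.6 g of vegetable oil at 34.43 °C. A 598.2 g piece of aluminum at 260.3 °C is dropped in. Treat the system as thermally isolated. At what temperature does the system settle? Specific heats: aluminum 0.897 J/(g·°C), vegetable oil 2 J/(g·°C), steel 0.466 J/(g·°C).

T_f ≈ 119.1 °C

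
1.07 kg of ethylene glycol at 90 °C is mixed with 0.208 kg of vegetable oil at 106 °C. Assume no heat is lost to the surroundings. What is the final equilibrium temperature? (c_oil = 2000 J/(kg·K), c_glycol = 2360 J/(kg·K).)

T_f = Σ m_i c_i T_i / Σ m_i c_i:
T_f = (416·106 + 2525.2·90) / (416 + 2525.2)
    = 271364 / 2941.2 ≈ 92.26 °C

T_f ≈ 92.3 °C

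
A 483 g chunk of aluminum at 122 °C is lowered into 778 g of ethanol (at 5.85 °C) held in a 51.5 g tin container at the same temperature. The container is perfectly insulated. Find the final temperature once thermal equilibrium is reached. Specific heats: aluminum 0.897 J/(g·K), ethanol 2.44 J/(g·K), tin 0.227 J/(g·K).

T_f is the heat-capacity-weighted average of the initial temperatures:
T_f = (433.25·122 + 1898.3·5.85 + 11.69·5.85) / (433.25 + 1898.3 + 11.69)
    = 64030 / 2343.3 ≈ 27.33 °C

T_f ≈ 27.3 °C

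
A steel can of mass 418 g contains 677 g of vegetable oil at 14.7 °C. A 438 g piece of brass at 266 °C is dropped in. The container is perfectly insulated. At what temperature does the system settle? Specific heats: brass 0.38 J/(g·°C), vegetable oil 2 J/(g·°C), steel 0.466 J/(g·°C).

T_f ≈ 39.1 °C

Taking heat into each body as positive, Σ m c ΔT = 0:
438*0.38*(T − 266) + 677*2*(T − 14.7) + 418*0.466*(T − 14.7) = 0
1715.2 T = 67040
T ≈ 39.09 °C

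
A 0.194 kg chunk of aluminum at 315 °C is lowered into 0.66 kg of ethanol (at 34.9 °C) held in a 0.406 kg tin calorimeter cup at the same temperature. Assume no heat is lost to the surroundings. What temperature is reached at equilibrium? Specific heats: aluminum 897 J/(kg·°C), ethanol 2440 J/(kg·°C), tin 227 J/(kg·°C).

T_f ≈ 60.9 °C

Net heat exchanged in the isolated system is zero:
0.194×897×(T − 315) + 0.66×2440×(T − 34.9) + 0.406×227×(T − 34.9) = 0
174.02(T − 315) + 1610.4(T − 34.9) + 92.16(T − 34.9) = 0
1876.6 T = 114235
T ≈ 60.87 °C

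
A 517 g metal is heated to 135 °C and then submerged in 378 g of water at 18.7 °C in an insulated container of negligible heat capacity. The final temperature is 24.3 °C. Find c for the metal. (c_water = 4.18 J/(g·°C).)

c ≈ 0.155 J/(g·°C)

Heat lost by the metal = heat gained by the water:
517·c·(135 − 24.3) = 378·4.18·(24.3 − 18.7)
57232 c = 8848.2  ⇒  c ≈ 0.1546 J/(g·°C)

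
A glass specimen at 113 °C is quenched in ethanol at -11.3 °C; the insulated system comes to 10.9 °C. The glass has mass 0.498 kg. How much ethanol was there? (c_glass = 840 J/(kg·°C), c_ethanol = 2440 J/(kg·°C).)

m ≈ 0.788 kg

Taking heat into each body as positive, Σ m c ΔT = 0:
0.498×840×(10.9 − 113) + m×2440×(10.9 − (-11.3)) = 0
54168 m = 42710
m = 42710/54168 ≈ 0.7885 kg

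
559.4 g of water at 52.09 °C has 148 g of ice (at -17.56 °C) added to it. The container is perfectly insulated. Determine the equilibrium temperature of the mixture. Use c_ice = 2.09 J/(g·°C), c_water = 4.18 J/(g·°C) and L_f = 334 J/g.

Setting the total heat transfer to zero:
warm ice to 0 °C: 148·2.09·(0 − (-17.56)) = 5431.7; latent heat to melt: 148·334 = 49432; warm the meltwater: 618.64 T; water: 2338.3(T − 52.09)
2956.9 T = 121802 − 54864 = 66938
T ≈ 22.64 °C. Since T > 0 °C, the all-ice-melts assumption holds.

T_f ≈ 22.6 °C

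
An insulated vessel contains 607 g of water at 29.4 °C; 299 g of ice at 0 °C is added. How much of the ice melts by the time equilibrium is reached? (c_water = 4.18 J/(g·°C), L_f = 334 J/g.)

m_melted ≈ 223 g

Water can give up m c ΔT = 607·4.18·29.4 = 74595 J before reaching 0 °C.
Melting all 299 g of ice would need 299·334 = 99866 J.
74595 J < 99866 J, so only part of the ice melts and the system sits at 0 °C.
Mass melted = 74595/334 ≈ 223.3 g.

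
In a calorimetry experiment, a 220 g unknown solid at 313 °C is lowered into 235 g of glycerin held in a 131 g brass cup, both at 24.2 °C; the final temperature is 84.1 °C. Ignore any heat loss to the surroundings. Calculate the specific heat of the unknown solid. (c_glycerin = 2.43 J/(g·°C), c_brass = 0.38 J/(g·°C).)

c ≈ 0.738 J/(g·°C)

Heat gained plus heat lost sum to zero:
220·c·(84.1 − 313) + 235·2.43·(84.1 − 24.2) + 131·0.38·(84.1 − 24.2) = 0
-50358 c = -37188
c = -37188/-50358 ≈ 0.7385 J/(g·°C)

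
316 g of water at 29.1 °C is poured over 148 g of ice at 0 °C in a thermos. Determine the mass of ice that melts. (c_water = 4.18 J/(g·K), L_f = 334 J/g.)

Heat available from the water dropping to 0 °C: 316·4.18·29.1 = 38438 J.
Fully melting the ice requires m_ice L_f = 148·334 = 49432 J.
38438 J < 49432 J, so only part of the ice melts and the system sits at 0 °C.
Mass melted = 38438/334 ≈ 115.1 g.

m_melted ≈ 115 g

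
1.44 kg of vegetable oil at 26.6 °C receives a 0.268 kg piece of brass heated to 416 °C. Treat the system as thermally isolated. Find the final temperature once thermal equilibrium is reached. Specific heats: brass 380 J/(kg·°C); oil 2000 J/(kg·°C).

T_f ≈ 39.9 °C

Net heat exchanged in the isolated system is zero:
0.268*380*(T − 416) + 1.44*2000*(T − 26.6) = 0
101.84(T − 416) + 2880(T − 26.6) = 0
2981.8 T = 118973
T ≈ 39.90 °C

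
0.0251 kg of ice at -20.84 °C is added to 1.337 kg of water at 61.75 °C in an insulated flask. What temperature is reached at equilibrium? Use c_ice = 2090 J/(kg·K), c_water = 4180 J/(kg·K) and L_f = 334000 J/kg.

T_f ≈ 58.9 °C

Setting the total heat transfer to zero:
ice -20.84→0 °C: 0.0251·2090·20.84 = 1093.2; melt ice: 0.0251·334000 = 8383.4; meltwater 0→T: 0.0251·4180·T = 104.92 T; water cools: 1.337·4180·(T − 61.75) = 5588.7(T − 61.75)
5693.6 T = 345100 − 9476.6 = 335623
T ≈ 58.95 °C (positive, so assuming full melt was valid).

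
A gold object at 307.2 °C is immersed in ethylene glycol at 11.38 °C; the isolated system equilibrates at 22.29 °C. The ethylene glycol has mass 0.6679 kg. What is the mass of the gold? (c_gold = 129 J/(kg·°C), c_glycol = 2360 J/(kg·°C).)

m ≈ 0.468 kg

Heat lost by the gold = heat gained by the glycol:
m·129·(307.2 − 22.29) = 0.6679·2360·(22.29 − 11.38)
36753 m = 17197  ⇒  m ≈ 0.4679 kg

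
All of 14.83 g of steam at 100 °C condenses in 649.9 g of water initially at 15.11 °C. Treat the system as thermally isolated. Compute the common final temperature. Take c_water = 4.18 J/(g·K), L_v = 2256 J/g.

T_f ≈ 29.0 °C

Setting the total heat transfer to zero:
steam→water at 100 °C releases m L_v = 14.83·2256 = 33456
  condensed water 100 °C→T: 61.99(T − 100)
  original water: 2716.6(T − 15.11)
2778.6 T = 33456 + 6198.9 + 41048 = 80703
T ≈ 29.04 °C, under the boiling point, so the assumption holds.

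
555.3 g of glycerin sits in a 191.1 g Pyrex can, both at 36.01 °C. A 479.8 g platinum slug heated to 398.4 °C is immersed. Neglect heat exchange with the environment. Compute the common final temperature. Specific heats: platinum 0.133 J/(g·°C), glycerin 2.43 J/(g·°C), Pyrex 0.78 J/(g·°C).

T_f ≈ 50.8 °C

Let T be the final temperature. ΣQ_i = 0:
479.8*0.133*(T − 398.4) + 555.3*2.43*(T − 36.01) + 191.1*0.78*(T − 36.01) = 0
63.81(T − 398.4) + 1349.4(T − 36.01) + 149.06(T − 36.01) = 0
1562.3 T = 79382
T ≈ 50.81 °C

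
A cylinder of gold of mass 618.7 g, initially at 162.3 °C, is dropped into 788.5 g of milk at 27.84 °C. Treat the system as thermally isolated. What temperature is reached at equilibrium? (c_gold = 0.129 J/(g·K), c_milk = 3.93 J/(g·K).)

Conservation of energy gives ΣQ = 0:
618.7*0.129*(T − 162.3) + 788.5*3.93*(T − 27.84) = 0
79.81(T − 162.3) + 3098.8(T − 27.84) = 0
3178.6 T = 99224
T = 99224/3178.6 ≈ 31.22 °C

T_f ≈ 31.2 °C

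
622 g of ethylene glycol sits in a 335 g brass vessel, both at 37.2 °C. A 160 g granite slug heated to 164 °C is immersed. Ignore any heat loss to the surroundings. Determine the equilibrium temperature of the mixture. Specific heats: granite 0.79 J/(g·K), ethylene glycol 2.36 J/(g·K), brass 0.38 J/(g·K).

T_f ≈ 46.5 °C

T_f = Σ m_i c_i T_i / Σ m_i c_i:
T_f = (126.4·164 + 1467.9·37.2 + 127.3·37.2) / (126.4 + 1467.9 + 127.3)
    = 80072 / 1721.6 ≈ 46.51 °C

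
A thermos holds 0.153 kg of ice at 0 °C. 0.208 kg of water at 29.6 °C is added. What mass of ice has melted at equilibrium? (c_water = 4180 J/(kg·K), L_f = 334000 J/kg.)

Cooling the water to 0 °C releases 0.208×4180×29.6 = 25735 J.
Fully melting the ice requires m_ice L_f = 0.153×334000 = 51102 J.
That's not enough to melt it all — equilibrium is at 0 °C with ice remaining.
Mass melted = 25735/334000 ≈ 0.07705 kg.

m_melted ≈ 0.0771 kg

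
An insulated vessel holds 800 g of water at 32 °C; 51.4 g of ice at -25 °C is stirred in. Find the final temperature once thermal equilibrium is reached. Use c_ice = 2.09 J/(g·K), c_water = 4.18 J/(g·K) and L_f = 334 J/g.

T_f ≈ 24.5 °C

Setting the total heat transfer to zero:
warm ice to 0 °C: 51.4×2.09×(0 − (-25)) = 2685.6
  melt ice: 51.4×334 = 17168
  meltwater 0→T: 51.4×4.18×T = 214.85 T
  water cools: 800×4.18×(T − 32) = 3344(T − 32)
3558.9 T = 107008 − 19853 = 87155
T ≈ 24.49 °C. Since T > 0 °C, the all-ice-melts assumption holds.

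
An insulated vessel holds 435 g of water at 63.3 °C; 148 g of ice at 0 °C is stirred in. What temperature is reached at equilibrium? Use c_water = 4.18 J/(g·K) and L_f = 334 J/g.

T_f ≈ 26.9 °C

Net heat exchanged in the isolated system is zero:
melt ice: 148×334 = 49432; meltwater 0→T: 148×4.18×T = 618.64 T; water cools: 435×4.18×(T − 63.3) = 1818.3(T − 63.3)
2436.9 T = 115098 − 49432 = 65666
T ≈ 26.95 °C — above 0 °C, consistent with complete melting.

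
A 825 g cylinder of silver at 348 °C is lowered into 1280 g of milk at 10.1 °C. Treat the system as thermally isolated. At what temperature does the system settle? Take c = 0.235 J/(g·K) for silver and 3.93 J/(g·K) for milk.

T_f ≈ 22.6 °C

With ΣQ=0 the equilibrium temperature is the m·c-weighted mean:
T_f = (193.88×348 + 5030.4×10.1) / (193.88 + 5030.4)
    = 118276 / 5224.3 ≈ 22.64 °C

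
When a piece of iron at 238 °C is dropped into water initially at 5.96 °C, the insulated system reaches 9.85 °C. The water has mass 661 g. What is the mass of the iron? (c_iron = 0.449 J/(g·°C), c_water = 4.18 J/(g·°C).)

Heat gained plus heat lost sum to zero:
m·0.449·(9.85 − 238) + 661·4.18·(9.85 − 5.96) = 0
-102.44 m = -10748
m = -10748/-102.44 ≈ 104.9 g

m ≈ 105 g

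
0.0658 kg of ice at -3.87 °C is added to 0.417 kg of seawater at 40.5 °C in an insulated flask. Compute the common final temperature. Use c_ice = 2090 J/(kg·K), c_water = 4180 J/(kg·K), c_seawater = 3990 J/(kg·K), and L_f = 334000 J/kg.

T_f ≈ 23.1 °C

Conservation of energy gives ΣQ = 0:
ice -3.87→0 °C: 0.0658×2090×3.87 = 532.21
  fusion: m_ice L_f = 0.0658×334000 = 21977
  meltwater 0→T: 0.0658×4180×T = 275.04 T
  seawater cools: 0.417×3990×(T − 40.5) = 1663.8(T − 40.5)
1938.9 T = 67385 − 22509 = 44876
T ≈ 23.15 °C (positive, so assuming full melt was valid).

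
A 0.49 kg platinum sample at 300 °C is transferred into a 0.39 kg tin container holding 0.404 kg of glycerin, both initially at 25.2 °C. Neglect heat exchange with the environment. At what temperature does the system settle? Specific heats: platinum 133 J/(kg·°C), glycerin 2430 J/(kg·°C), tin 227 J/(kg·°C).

T_f ≈ 41.0 °C

Net heat exchanged in the isolated system is zero:
0.49×133×(T − 300) + 0.404×2430×(T − 25.2) + 0.39×227×(T − 25.2) = 0
65.17(T − 300) + 981.72(T − 25.2) + 88.53(T − 25.2) = 0
1135.4 T = 46521
T ≈ 40.97 °C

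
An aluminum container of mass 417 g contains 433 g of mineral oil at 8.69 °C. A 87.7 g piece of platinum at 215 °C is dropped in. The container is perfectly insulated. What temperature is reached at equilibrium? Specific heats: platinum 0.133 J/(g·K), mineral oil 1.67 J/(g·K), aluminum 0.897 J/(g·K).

T_f ≈ 10.9 °C

Let T be the final temperature. ΣQ_i = 0:
87.7·0.133·(T − 215) + 433·1.67·(T − 8.69) + 417·0.897·(T − 8.69) = 0
1108.8 T = 12042
T = 12042 / 1108.8 = 10.9 °C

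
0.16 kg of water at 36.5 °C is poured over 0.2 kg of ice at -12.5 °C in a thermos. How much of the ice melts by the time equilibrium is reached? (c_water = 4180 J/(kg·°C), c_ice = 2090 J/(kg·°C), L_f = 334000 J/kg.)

Heat available from the water dropping to 0 °C: 0.16·4180·36.5 = 24411 J.
Of that, 0.2·2090·12.5 = 5225 J goes to bring the ice to 0 °C, leaving 19186 J.
Fully melting the ice requires m_ice L_f = 0.2·334000 = 66800 J.
That's not enough to melt it all — equilibrium is at 0 °C with ice remaining.
m_melt = 19186 / L_f = 0.05744 kg.

m_melted ≈ 0.0574 kg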